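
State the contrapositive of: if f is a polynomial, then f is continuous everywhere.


The contrapositive of (P → Q) is (¬Q → ¬P); it is logically equivalent to the original.
Here P = 'f is a polynomial' and Q = 'f is continuous everywhere'.

If not (f is continuous everywhere), then not (f is a polynomial).


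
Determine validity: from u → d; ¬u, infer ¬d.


This is denying the antecedent (fallacy). There exist truth assignments where the premises are all true but the conclusion is false.

Invalid.


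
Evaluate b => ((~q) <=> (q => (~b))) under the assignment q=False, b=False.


Substitute q=False, b=False:
~q = True
~b = True
q => (~b) = False => True = True
(~q) <=> (q => (~b)) = True <=> True = True
b => ((~q) <=> (q => (~b))) = False => True = True

True


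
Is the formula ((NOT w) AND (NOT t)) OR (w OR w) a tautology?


Build the truth table over {t, w}:
t | w | φ
---------
F | F | T
T | F | F
F | T | T
T | T | T
Counterexample at row 2: with t=T, w=F, the formula is F.

No, it is not a tautology.


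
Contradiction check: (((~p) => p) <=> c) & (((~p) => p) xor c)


Truth table over {c, p}:
c | p | φ
---------
False | False | False
True | False | False
False | True | False
True | True | False
Every row is false.

Yes, it is a contradiction.


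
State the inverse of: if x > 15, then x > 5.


The inverse of (P → Q) is (¬P → ¬Q). It is equivalent to the converse, not to the original.
Here P = 'x > 15' and Q = 'x > 5'.

If not (x > 15), then not (x > 5).


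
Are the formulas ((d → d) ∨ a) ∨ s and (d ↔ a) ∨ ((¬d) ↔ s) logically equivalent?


Compare truth tables:
a | d | s | φ | ψ
-----------------
F | F | F | T | T
T | F | F | T | F
F | T | F | T | T
T | T | F | T | T
F | F | T | T | T
T | F | T | T | T
F | T | T | T | F
T | T | T | T | T
They differ at row 2 (a=T, d=F, s=F): φ=T but ψ=F.

No, they are not logically equivalent.


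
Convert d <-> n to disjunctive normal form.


Step 1: d ↔ n is true exactly when both agree: (d ∧ n) ∨ (¬d ∧ ¬n).

(d AND n) OR ((NOT d) AND (NOT n))


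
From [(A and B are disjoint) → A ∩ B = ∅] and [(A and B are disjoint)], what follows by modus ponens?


Modus ponens: from (P → Q) and P, infer Q.
P = '(A and B are disjoint)' is asserted, and P → Q holds, so Q follows.

A ∩ B = ∅.


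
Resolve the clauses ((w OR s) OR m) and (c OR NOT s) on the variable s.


The clauses contain complementary literals s and NOTs.
Resolution eliminates this pair and disjoins the remaining literals (merging duplicates).

((w OR m) OR c)


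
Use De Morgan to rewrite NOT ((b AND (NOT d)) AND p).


De Morgan: the negation of a conjunction is the disjunction of the negations.
Distribute NOT across AND, flipping it to OR, and negate each literal.

((NOT b) OR d) OR (NOT p)


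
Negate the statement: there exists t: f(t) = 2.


¬(for all x: φ) = there exists x: ¬φ, and ¬(there exists x: φ) = for all x: ¬φ.
Apply to the existential statement.

for all t: NOT(f(t) = 2)


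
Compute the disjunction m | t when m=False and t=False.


Disjunction is false only when both operands are false.
Substitute: m=False, t=False.
False | False evaluates to False.

False


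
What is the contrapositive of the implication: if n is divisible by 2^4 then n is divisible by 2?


The contrapositive of (P → Q) is (¬Q → ¬P); it is logically equivalent to the original.
Here P = 'n is divisible by 2^4' and Q = 'n is divisible by 2'.

If not (n is divisible by 2), then not (n is divisible by 2^4).


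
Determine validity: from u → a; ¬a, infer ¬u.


This matches the form of modus tollens: the conclusion follows in every model of the premises.

Valid.


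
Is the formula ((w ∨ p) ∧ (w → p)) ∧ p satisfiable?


Search for a satisfying assignment over {p, w}.
Try p=T, w=F: the formula evaluates to T.
A satisfying assignment exists.

Satisfiable.


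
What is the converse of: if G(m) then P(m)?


The converse of (P → Q) is (Q → P). It is not in general equivalent to the original.
Here P = 'G(m)' and Q = 'P(m)'.

If P(m), then G(m).


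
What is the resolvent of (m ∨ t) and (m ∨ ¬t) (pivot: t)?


The clauses contain complementary literals t and ¬t.
Resolution eliminates this pair and disjoins the remaining literals (merging duplicates).

m


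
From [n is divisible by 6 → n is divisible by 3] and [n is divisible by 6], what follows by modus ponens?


Modus ponens: from (P → Q) and P, infer Q.
P = 'n is divisible by 6' is asserted, and P → Q holds, so Q follows.

n is divisible by 3.


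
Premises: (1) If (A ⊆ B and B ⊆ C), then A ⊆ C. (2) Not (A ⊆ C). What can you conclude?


Modus tollens: from (P → Q) and ¬Q, infer ¬P.
Q = 'A ⊆ C' is denied; since P → Q, P must also fail.

Not ((A ⊆ B and B ⊆ C)).


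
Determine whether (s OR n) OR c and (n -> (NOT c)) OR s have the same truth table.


Compare truth tables:
c | n | s | φ | ψ
-----------------
F | F | F | F | T
T | F | F | T | T
F | T | F | T | T
T | T | F | T | F
F | F | T | T | T
T | F | T | T | T
F | T | T | T | T
T | T | T | T | T
They differ at row 1 (c=F, n=F, s=F): φ=F but ψ=T.

No, they are not logically equivalent.


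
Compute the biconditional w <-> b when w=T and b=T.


Biconditional is true when both operands have the same truth value.
Substitute: w=T, b=T.
T <-> T evaluates to T.

T


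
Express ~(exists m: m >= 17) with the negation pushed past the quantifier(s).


¬(forall x: φ) = exists x: ¬φ, and ¬(exists x: φ) = forall x: ¬φ.
Apply to the existential statement.

forall m: ~(m >= 17)


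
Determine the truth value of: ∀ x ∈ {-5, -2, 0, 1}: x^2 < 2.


Evaluate the predicate on each element: -5:F, -2:F, 0:T, 1:T.
Counterexample x = -5 fails the predicate.

F


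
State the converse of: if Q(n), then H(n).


The converse of (P → Q) is (Q → P). It is not in general equivalent to the original.
Here P = 'Q(n)' and Q = 'H(n)'.

If H(n), then Q(n).


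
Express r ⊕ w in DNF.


Step 1: r ⊕ w is true exactly when they disagree: (r ∧ ¬w) ∨ (¬r ∧ w).

(r ∧ (¬w)) ∨ ((¬r) ∧ w)


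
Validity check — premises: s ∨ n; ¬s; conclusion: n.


This matches the form of disjunctive syllogism: the conclusion follows in every model of the premises.

Valid.


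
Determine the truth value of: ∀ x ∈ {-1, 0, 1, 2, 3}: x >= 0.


Evaluate the predicate on each element: -1:F, 0:T, 1:T, 2:T, 3:T.
Counterexample x = -1 fails the predicate.

F


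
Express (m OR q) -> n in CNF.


Step 1: Rewrite as ¬(m ∨ q) ∨ n = (¬m ∧ ¬q) ∨ n.
Step 2: Distribute ∨ over ∧.

((NOT m) OR n) AND ((NOT q) OR n)


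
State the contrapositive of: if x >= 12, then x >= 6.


The contrapositive of (P → Q) is (¬Q → ¬P); it is logically equivalent to the original.
Here P = 'x >= 12' and Q = 'x >= 6'.

If not (x >= 6), then not (x >= 12).


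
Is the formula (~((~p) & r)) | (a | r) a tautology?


Build the truth table over {a, p, r}:
a | p | r | φ
-------------
False | False | False | True
True | False | False | True
False | True | False | True
True | True | False | True
False | False | True | True
True | False | True | True
False | True | True | True
True | True | True | True
Every row evaluates to true.

Yes, it is a tautology.


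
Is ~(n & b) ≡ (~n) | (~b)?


Compare truth tables:
b | n | φ | ψ
-------------
False | False | True | True
True | False | True | True
False | True | True | True
True | True | False | False
The columns φ and ψ agree on every row.

Yes, they are logically equivalent.


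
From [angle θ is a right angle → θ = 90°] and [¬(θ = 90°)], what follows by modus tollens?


Modus tollens: from (P → Q) and ¬Q, infer ¬P.
Q = 'θ = 90°' is denied; since P → Q, P must also fail.

Not (angle θ is a right angle).


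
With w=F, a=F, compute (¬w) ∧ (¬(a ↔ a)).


Substitute w=F, a=F:
¬w = T
a ↔ a = F ↔ F = T
¬(a ↔ a) = F
(¬w) ∧ (¬(a ↔ a)) = T ∧ F = F

F


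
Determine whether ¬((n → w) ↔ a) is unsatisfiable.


Truth table over {a, n, w}:
a | n | w | φ
-------------
F | F | F | T
T | F | F | F
F | T | F | F
T | T | F | T
F | F | T | T
T | F | T | F
F | T | T | T
T | T | T | F
Satisfying assignment at row 1: a=F, n=F, w=F gives T.

No, it is not a contradiction.


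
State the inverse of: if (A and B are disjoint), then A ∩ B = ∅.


The inverse of (P → Q) is (¬P → ¬Q). It is equivalent to the converse, not to the original.
Here P = '(A and B are disjoint)' and Q = 'A ∩ B = ∅'.

If not ((A and B are disjoint)), then not (A ∩ B = ∅).


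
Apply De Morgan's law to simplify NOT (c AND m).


De Morgan: the negation of a conjunction is the disjunction of the negations.
Distribute NOT across AND, flipping it to OR, and negate each literal.

(NOT c) OR (NOT m)


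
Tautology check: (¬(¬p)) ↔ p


Build the truth table over {p}:
p | φ
-----
F | T
T | T
Every row evaluates to true.

Yes, it is a tautology.


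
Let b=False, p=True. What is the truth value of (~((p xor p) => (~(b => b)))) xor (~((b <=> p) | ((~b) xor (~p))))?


Substitute b=False, p=True:
… (earlier sub-steps elided)
~(b => b) = False
(p xor p) => (~(b => b)) = False => False = True
~((p xor p) => (~(b => b))) = False
b <=> p = False <=> True = False
~b = True
~p = False
(~b) xor (~p) = True xor False = True
(b <=> p) | ((~b) xor (~p)) = False | True = True
~((b <=> p) | ((~b) xor (~p))) = False
(~((p xor p) => (~(b => b)))) xor (~((b <=> p) | ((~b) xor (~p)))) = False xor False = False

False


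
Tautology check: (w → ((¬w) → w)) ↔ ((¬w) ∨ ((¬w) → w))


Build the truth table over {w}:
w | φ
-----
F | T
T | T
Every row evaluates to true.

Yes, it is a tautology.


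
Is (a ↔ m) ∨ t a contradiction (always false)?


Truth table over {a, m, t}:
a | m | t | φ
-------------
F | F | F | T
T | F | F | F
F | T | F | F
T | T | F | T
F | F | T | T
T | F | T | T
F | T | T | T
T | T | T | T
Satisfying assignment at row 1: a=F, m=F, t=F gives T.

No, it is not a contradiction.


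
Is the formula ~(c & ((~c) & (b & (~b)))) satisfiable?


Search for a satisfying assignment over {b, c}.
Try b=False, c=False: the formula evaluates to True.
A satisfying assignment exists.

Satisfiable.


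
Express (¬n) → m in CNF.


Step 1: Rewrite (¬n) → m as ¬(¬n) ∨ m.
Step 2: Eliminate any double negations (¬¬X = X).

n ∨ m


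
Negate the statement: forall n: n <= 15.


¬(forall x: φ) = exists x: ¬φ, and ¬(exists x: φ) = forall x: ¬φ.
Apply to the universal statement.

exists n: ~(n <= 15)


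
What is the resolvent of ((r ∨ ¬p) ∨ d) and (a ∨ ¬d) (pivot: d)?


The clauses contain complementary literals d and ¬d.
Resolution eliminates this pair and disjoins the remaining literals (merging duplicates).

((¬p ∨ r) ∨ a)


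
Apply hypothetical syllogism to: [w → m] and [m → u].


Hypothetical syllogism: from (P → Q) and (Q → R), infer (P → R).
Chain the two implications through the shared middle term 'm'.

w → u


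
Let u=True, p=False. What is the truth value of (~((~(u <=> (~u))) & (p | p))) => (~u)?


Substitute u=True, p=False:
~u = False
u <=> (~u) = True <=> False = False
~(u <=> (~u)) = True
p | p = False | False = False
(~(u <=> (~u))) & (p | p) = True & False = False
~((~(u <=> (~u))) & (p | p)) = True
~u = False
(~((~(u <=> (~u))) & (p | p))) => (~u) = True => False = False

False


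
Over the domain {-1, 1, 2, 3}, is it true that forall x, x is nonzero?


Evaluate the predicate on each element: -1:True, 1:True, 2:True, 3:True.
Every element satisfies the predicate.

True


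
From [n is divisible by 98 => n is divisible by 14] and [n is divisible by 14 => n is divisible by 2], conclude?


Hypothetical syllogism: from (P → Q) and (Q → R), infer (P → R).
Chain the two implications through the shared middle term 'n is divisible by 14'.

n is divisible by 98 => n is divisible by 2


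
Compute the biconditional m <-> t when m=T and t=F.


Biconditional is true when both operands have the same truth value.
Substitute: m=T, t=F.
T <-> F evaluates to F.

F


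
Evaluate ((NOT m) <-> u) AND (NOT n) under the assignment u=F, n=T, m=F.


Substitute u=F, n=T, m=F:
NOT m = T
(NOT m) <-> u = T <-> F = F
NOT n = F
((NOT m) <-> u) AND (NOT n) = F AND F = F

F


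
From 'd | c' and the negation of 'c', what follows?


Disjunctive syllogism: from (P ∨ Q) and ¬P, infer Q.
One disjunct, 'c', is ruled out; the other must hold.

d


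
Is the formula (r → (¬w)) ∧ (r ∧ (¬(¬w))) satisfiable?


Check all 4 assignments over {r, w}:
r | w | φ
---------
F | F | F
T | F | F
F | T | F
T | T | F
No assignment makes the formula true.

Unsatisfiable.


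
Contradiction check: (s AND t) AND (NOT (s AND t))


Truth table over {s, t}:
s | t | φ
---------
F | F | F
T | F | F
F | T | F
T | T | F
Every row is false.

Yes, it is a contradiction.


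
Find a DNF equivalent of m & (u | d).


Step 1: Distribute ∧ over ∨: m ∧ (u ∨ d) = (m ∧ u) ∨ (m ∧ d).

(m & u) | (m & d)


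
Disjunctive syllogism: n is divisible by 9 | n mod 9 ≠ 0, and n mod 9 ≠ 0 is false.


Disjunctive syllogism: from (P ∨ Q) and ¬P, infer Q.
One disjunct, 'n mod 9 ≠ 0', is ruled out; the other must hold.

n is divisible by 9


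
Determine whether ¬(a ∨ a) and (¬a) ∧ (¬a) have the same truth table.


Compare truth tables:
a | φ | ψ
---------
F | T | T
T | F | F
The columns φ and ψ agree on every row.

Yes, they are logically equivalent.


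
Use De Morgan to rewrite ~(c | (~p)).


De Morgan: the negation of a disjunction is the conjunction of the negations.
Distribute ~ across |, flipping it to &, and negate each literal.

(~c) & p


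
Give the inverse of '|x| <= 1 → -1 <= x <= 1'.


The inverse of (P → Q) is (¬P → ¬Q). It is equivalent to the converse, not to the original.
Here P = '|x| <= 1' and Q = '-1 <= x <= 1'.

If not (|x| <= 1), then not (-1 <= x <= 1).


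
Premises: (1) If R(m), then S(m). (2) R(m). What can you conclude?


Modus ponens: from (P → Q) and P, infer Q.
P = 'R(m)' is asserted, and P → Q holds, so Q follows.

S(m).


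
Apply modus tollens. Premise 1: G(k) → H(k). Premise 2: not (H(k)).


Modus tollens: from (P → Q) and ¬Q, infer ¬P.
Q = 'H(k)' is denied; since P → Q, P must also fail.

Not (G(k)).


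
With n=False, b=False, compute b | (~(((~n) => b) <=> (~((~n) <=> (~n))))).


Substitute n=False, b=False:
~n = True
(~n) => b = True => False = False
~n = True
~n = True
(~n) <=> (~n) = True <=> True = True
~((~n) <=> (~n)) = False
((~n) => b) <=> (~((~n) <=> (~n))) = False <=> False = True
~(((~n) => b) <=> (~((~n) <=> (~n)))) = False
b | (~(((~n) => b) <=> (~((~n) <=> (~n))))) = False | False = False

False


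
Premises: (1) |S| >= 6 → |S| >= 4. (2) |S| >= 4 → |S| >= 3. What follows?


Hypothetical syllogism: from (P → Q) and (Q → R), infer (P → R).
Chain the two implications through the shared middle term '|S| >= 4'.

|S| >= 6 → |S| >= 3


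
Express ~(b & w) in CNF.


Step 1: Apply De Morgan: ¬(b ∧ w) = ¬b ∨ ¬w.

(~b) | (~w)


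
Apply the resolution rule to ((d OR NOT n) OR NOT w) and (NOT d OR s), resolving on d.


The clauses contain complementary literals d and NOTd.
Resolution eliminates this pair and disjoins the remaining literals (merging duplicates).

((NOT w OR NOT n) OR s)


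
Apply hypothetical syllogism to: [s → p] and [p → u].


Hypothetical syllogism: from (P → Q) and (Q → R), infer (P → R).
Chain the two implications through the shared middle term 'p'.

s → u


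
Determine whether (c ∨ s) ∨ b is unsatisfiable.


Truth table over {b, c, s}:
b | c | s | φ
-------------
F | F | F | F
T | F | F | T
F | T | F | T
T | T | F | T
F | F | T | T
T | F | T | T
F | T | T | T
T | T | T | T
Satisfying assignment at row 2: b=T, c=F, s=F gives T.

No, it is not a contradiction.


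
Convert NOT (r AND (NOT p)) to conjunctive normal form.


Step 1: Apply De Morgan: ¬(r ∧ (¬p)) = ¬r ∨ ¬(¬p).
Step 2: Eliminate any double negations (¬¬X = X).

(NOT r) OR p


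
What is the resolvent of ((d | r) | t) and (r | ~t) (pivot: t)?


The clauses contain complementary literals t and ~t.
Resolution eliminates this pair and disjoins the remaining literals (merging duplicates).

(r | d)


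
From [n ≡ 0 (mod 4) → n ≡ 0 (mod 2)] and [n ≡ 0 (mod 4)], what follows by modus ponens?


Modus ponens: from (P → Q) and P, infer Q.
P = 'n ≡ 0 (mod 4)' is asserted, and P → Q holds, so Q follows.

n ≡ 0 (mod 2).


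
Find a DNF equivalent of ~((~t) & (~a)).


Step 1: Apply De Morgan: ¬((¬t) ∧ (¬a)) = ¬(¬t) ∨ ¬(¬a).
Step 2: Eliminate any double negations (¬¬X = X).

t | a


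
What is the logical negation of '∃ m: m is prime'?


¬(∀ x: φ) = ∃ x: ¬φ, and ¬(∃ x: φ) = ∀ x: ¬φ.
Apply to the existential statement.

∀ m: ¬(m is prime)


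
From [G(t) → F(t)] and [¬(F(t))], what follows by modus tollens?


Modus tollens: from (P → Q) and ¬Q, infer ¬P.
Q = 'F(t)' is denied; since P → Q, P must also fail.

Not (G(t)).


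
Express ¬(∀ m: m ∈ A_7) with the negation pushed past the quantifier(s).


¬(∀ x: φ) = ∃ x: ¬φ, and ¬(∃ x: φ) = ∀ x: ¬φ.
Apply to the universal statement.

∃ m: ¬(m ∈ A_7)


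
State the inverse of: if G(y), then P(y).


The inverse of (P → Q) is (¬P → ¬Q). It is equivalent to the converse, not to the original.
Here P = 'G(y)' and Q = 'P(y)'.

If not (G(y)), then not (P(y)).


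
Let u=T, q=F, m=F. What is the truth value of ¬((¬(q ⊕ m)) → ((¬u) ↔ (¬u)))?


Substitute u=T, q=F, m=F:
q ⊕ m = F ⊕ F = F
¬(q ⊕ m) = T
¬u = F
¬u = F
(¬u) ↔ (¬u) = F ↔ F = T
(¬(q ⊕ m)) → ((¬u) ↔ (¬u)) = T → T = T
¬((¬(q ⊕ m)) → ((¬u) ↔ (¬u))) = F

F


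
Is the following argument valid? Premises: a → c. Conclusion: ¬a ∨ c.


This matches the form of material implication: the conclusion follows in every model of the premises.

Valid.


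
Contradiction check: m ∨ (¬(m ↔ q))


Truth table over {m, q}:
m | q | φ
---------
F | F | F
T | F | T
F | T | T
T | T | T
Satisfying assignment at row 2: m=T, q=F gives T.

No, it is not a contradiction.


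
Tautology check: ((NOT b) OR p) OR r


Build the truth table over {b, p, r}:
b | p | r | φ
-------------
F | F | F | T
T | F | F | F
F | T | F | T
T | T | F | T
F | F | T | T
T | F | T | T
F | T | T | T
T | T | T | T
Counterexample at row 2: with b=T, p=F, r=F, the formula is F.

No, it is not a tautology.


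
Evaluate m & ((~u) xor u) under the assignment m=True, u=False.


Substitute m=True, u=False:
~u = True
(~u) xor u = True xor False = True
m & ((~u) xor u) = True & True = True

True


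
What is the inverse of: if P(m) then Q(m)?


The inverse of (P → Q) is (¬P → ¬Q). It is equivalent to the converse, not to the original.
Here P = 'P(m)' and Q = 'Q(m)'.

If not (P(m)), then not (Q(m)).


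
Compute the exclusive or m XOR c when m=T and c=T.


Exclusive or is true when exactly one operand is true.
Substitute: m=T, c=T.
T XOR T evaluates to F.

F


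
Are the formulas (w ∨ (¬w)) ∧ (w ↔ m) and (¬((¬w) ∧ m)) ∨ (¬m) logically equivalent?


Compare truth tables:
m | w | φ | ψ
-------------
F | F | T | T
T | F | F | F
F | T | F | T
T | T | T | T
They differ at row 3 (m=F, w=T): φ=F but ψ=T.

No, they are not logically equivalent.


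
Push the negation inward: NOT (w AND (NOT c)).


De Morgan: the negation of a conjunction is the disjunction of the negations.
Distribute NOT across AND, flipping it to OR, and negate each literal.

(NOT w) OR c


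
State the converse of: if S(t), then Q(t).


The converse of (P → Q) is (Q → P). It is not in general equivalent to the original.
Here P = 'S(t)' and Q = 'Q(t)'.

If Q(t), then S(t).


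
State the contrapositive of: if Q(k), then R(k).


The contrapositive of (P → Q) is (¬Q → ¬P); it is logically equivalent to the original.
Here P = 'Q(k)' and Q = 'R(k)'.

If not (R(k)), then not (Q(k)).


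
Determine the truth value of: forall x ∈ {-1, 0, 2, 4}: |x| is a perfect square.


Evaluate the predicate on each element: -1:True, 0:True, 2:False, 4:True.
Counterexample x = 2 fails the predicate.

False


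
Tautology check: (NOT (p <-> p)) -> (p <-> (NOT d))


Build the truth table over {d, p}:
d | p | φ
---------
F | F | T
T | F | T
F | T | T
T | T | T
Every row evaluates to true.

Yes, it is a tautology.


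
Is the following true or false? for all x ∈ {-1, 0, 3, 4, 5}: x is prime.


Evaluate the predicate on each element: -1:F, 0:F, 3:T, 4:F, 5:T.
Counterexample x = -1 fails the predicate.

F


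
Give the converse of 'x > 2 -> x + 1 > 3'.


The converse of (P → Q) is (Q → P). It is not in general equivalent to the original.
Here P = 'x > 2' and Q = 'x + 1 > 3'.

If x + 1 > 3, then x > 2.


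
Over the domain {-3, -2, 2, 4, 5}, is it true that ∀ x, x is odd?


Evaluate the predicate on each element: -3:T, -2:F, 2:F, 4:F, 5:T.
Counterexample x = -2 fails the predicate.

F


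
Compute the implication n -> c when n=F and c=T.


Implication is false only when antecedent is true and consequent is false.
Substitute: n=F, c=T.
F -> T evaluates to T.

T


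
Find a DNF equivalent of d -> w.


Step 1: Rewrite d → w as ¬d ∨ w.

(NOT d) OR w


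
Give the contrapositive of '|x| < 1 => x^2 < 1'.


The contrapositive of (P → Q) is (¬Q → ¬P); it is logically equivalent to the original.
Here P = '|x| < 1' and Q = 'x^2 < 1'.

If not (x^2 < 1), then not (|x| < 1).


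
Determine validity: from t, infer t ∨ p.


This matches the form of disjunction introduction: the conclusion follows in every model of the premises.

Valid.


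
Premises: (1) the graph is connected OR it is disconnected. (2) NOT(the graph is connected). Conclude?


Disjunctive syllogism: from (P ∨ Q) and ¬P, infer Q.
One disjunct, 'the graph is connected', is ruled out; the other must hold.

it is disconnected


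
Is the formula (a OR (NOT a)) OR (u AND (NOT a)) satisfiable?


Search for a satisfying assignment over {a, u}.
Try a=F, u=F: the formula evaluates to T.
A satisfying assignment exists.

Satisfiable.


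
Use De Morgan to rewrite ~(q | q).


De Morgan: the negation of a disjunction is the conjunction of the negations.
Distribute ~ across |, flipping it to &, and negate each literal.

(~q) & (~q)


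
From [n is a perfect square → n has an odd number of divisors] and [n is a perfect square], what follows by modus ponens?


Modus ponens: from (P → Q) and P, infer Q.
P = 'n is a perfect square' is asserted, and P → Q holds, so Q follows.

n has an odd number of divisors.


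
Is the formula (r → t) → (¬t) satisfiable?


Search for a satisfying assignment over {r, t}.
Try r=F, t=F: the formula evaluates to T.
A satisfying assignment exists.

Satisfiable.


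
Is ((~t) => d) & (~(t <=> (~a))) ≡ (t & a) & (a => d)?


Compare truth tables:
a | d | t | φ | ψ
-----------------
False | False | False | False | False
True | False | False | False | False
False | True | False | True | False
True | True | False | False | False
False | False | True | False | False
True | False | True | True | False
False | True | True | False | False
True | True | True | True | True
They differ at row 3 (a=False, d=True, t=False): φ=True but ψ=False.

No, they are not logically equivalent.


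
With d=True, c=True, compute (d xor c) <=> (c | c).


Substitute d=True, c=True:
d xor c = True xor True = False
c | c = True | True = True
(d xor c) <=> (c | c) = False <=> True = False

False


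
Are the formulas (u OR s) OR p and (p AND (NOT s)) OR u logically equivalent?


Compare truth tables:
p | s | u | φ | ψ
-----------------
F | F | F | F | F
T | F | F | T | T
F | T | F | T | F
T | T | F | T | F
F | F | T | T | T
T | F | T | T | T
F | T | T | T | T
T | T | T | T | T
They differ at row 3 (p=F, s=T, u=F): φ=T but ψ=F.

No, they are not logically equivalent.


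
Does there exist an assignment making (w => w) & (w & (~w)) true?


Check all 2 assignments over {w}:
w | φ
-----
False | False
True | False
No assignment makes the formula true.

Unsatisfiable.


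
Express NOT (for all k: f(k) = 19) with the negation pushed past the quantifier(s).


¬(for all x: φ) = there exists x: ¬φ, and ¬(there exists x: φ) = for all x: ¬φ.
Apply to the universal statement.

there exists k: NOT(f(k) = 19)


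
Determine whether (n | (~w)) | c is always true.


Build the truth table over {c, n, w}:
c | n | w | φ
-------------
False | False | False | True
True | False | False | True
False | True | False | True
True | True | False | True
False | False | True | False
True | False | True | True
False | True | True | True
True | True | True | True
Counterexample at row 5: with c=False, n=False, w=True, the formula is False.

No, it is not a tautology.


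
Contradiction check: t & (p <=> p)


Truth table over {p, t}:
p | t | φ
---------
False | False | False
True | False | False
False | True | True
True | True | True
Satisfying assignment at row 3: p=False, t=True gives True.

No, it is not a contradiction.


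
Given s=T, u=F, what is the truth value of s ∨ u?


Disjunction is false only when both operands are false.
Substitute: s=T, u=F.
T ∨ F evaluates to T.

T


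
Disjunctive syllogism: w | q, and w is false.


Disjunctive syllogism: from (P ∨ Q) and ¬P, infer Q.
One disjunct, 'w', is ruled out; the other must hold.

q


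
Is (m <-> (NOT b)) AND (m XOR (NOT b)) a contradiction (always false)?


Truth table over {b, m}:
b | m | φ
---------
F | F | F
T | F | F
F | T | F
T | T | F
Every row is false.

Yes, it is a contradiction.


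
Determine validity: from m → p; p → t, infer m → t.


This matches the form of hypothetical syllogism: the conclusion follows in every model of the premises.

Valid.


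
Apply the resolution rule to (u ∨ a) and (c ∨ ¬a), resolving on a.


The clauses contain complementary literals a and ¬a.
Resolution eliminates this pair and disjoins the remaining literals (merging duplicates).

(u ∨ c)


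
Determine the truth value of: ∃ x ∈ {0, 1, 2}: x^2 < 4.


Evaluate the predicate on each element: 0:T, 1:T, 2:F.
Witness x = 0 satisfies the predicate.

T


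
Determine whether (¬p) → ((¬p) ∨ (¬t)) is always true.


Build the truth table over {p, t}:
p | t | φ
---------
F | F | T
T | F | T
F | T | T
T | T | T
Every row evaluates to true.

Yes, it is a tautology.


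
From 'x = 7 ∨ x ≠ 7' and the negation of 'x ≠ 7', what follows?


Disjunctive syllogism: from (P ∨ Q) and ¬P, infer Q.
One disjunct, 'x ≠ 7', is ruled out; the other must hold.

x = 7


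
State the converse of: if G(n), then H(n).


The converse of (P → Q) is (Q → P). It is not in general equivalent to the original.
Here P = 'G(n)' and Q = 'H(n)'.

If H(n), then G(n).


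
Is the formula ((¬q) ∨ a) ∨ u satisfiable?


Search for a satisfying assignment over {a, q, u}.
Try a=F, q=F, u=F: the formula evaluates to T.
A satisfying assignment exists.

Satisfiable.


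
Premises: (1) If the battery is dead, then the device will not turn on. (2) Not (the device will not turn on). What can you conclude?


Modus tollens: from (P → Q) and ¬Q, infer ¬P.
Q = 'the device will not turn on' is denied; since P → Q, P must also fail.

Not (the battery is dead).


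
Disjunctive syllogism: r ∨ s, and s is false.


Disjunctive syllogism: from (P ∨ Q) and ¬P, infer Q.
One disjunct, 's', is ruled out; the other must hold.

r


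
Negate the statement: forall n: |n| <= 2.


¬(forall x: φ) = exists x: ¬φ, and ¬(exists x: φ) = forall x: ¬φ.
Apply to the universal statement.

exists n: ~(|n| <= 2)


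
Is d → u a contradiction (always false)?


Truth table over {d, u}:
d | u | φ
---------
F | F | T
T | F | F
F | T | T
T | T | T
Satisfying assignment at row 1: d=F, u=F gives T.

No, it is not a contradiction.


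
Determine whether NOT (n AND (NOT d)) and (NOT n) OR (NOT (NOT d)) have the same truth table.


Compare truth tables:
d | n | φ | ψ
-------------
F | F | T | T
T | F | T | T
F | T | F | F
T | T | T | T
The columns φ and ψ agree on every row.

Yes, they are logically equivalent.


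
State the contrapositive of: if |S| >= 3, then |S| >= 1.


The contrapositive of (P → Q) is (¬Q → ¬P); it is logically equivalent to the original.
Here P = '|S| >= 3' and Q = '|S| >= 1'.

If not (|S| >= 1), then not (|S| >= 3).


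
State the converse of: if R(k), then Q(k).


The converse of (P → Q) is (Q → P). It is not in general equivalent to the original.
Here P = 'R(k)' and Q = 'Q(k)'.

If Q(k), then R(k).


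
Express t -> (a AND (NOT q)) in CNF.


Step 1: Rewrite t → (a ∧ (¬q)) as ¬t ∨ (a ∧ (¬q)).
Step 2: Distribute ∨ over ∧.

((NOT t) OR a) AND ((NOT t) OR (NOT q))


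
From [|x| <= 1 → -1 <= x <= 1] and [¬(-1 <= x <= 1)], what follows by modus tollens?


Modus tollens: from (P → Q) and ¬Q, infer ¬P.
Q = '-1 <= x <= 1' is denied; since P → Q, P must also fail.

Not (|x| <= 1).


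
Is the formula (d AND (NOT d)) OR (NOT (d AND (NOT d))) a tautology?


Build the truth table over {d}:
d | φ
-----
F | T
T | T
Every row evaluates to true.

Yes, it is a tautology.


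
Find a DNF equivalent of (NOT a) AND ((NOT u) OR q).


Step 1: Distribute ∧ over ∨: (¬a) ∧ ((¬u) ∨ q) = ((¬a) ∧ (¬u)) ∨ ((¬a) ∧ q).

((NOT a) AND (NOT u)) OR ((NOT a) AND q)


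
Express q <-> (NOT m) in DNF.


Step 1: q ↔ (¬m) is true exactly when both agree: (q ∧ (¬m)) ∨ (¬q ∧ ¬(¬m)).
Step 2: Eliminate any double negations (¬¬X = X).

(q AND (NOT m)) OR ((NOT q) AND m)


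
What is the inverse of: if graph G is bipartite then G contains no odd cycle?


The inverse of (P → Q) is (¬P → ¬Q). It is equivalent to the converse, not to the original.
Here P = 'graph G is bipartite' and Q = 'G contains no odd cycle'.

If not (graph G is bipartite), then not (G contains no odd cycle).


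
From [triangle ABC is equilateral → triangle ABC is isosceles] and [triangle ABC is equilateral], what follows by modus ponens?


Modus ponens: from (P → Q) and P, infer Q.
P = 'triangle ABC is equilateral' is asserted, and P → Q holds, so Q follows.

triangle ABC is isosceles.


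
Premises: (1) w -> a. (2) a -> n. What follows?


Hypothetical syllogism: from (P → Q) and (Q → R), infer (P → R).
Chain the two implications through the shared middle term 'a'.

w -> n


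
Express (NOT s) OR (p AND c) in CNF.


Step 1: Distribute ∨ over ∧: (¬s) ∨ (p ∧ c) = ((¬s) ∨ p) ∧ ((¬s) ∨ c).

((NOT s) OR p) AND ((NOT s) OR c)


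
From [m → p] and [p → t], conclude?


Hypothetical syllogism: from (P → Q) and (Q → R), infer (P → R).
Chain the two implications through the shared middle term 'p'.

m → t


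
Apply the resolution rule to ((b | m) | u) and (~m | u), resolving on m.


The clauses contain complementary literals m and ~m.
Resolution eliminates this pair and disjoins the remaining literals (merging duplicates).

(b | u)


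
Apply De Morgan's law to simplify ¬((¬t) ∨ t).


De Morgan: the negation of a disjunction is the conjunction of the negations.
Distribute ¬ across ∨, flipping it to ∧, and negate each literal.

t ∧ (¬t)


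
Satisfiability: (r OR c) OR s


Search for a satisfying assignment over {c, r, s}.
Try c=T, r=F, s=F: the formula evaluates to T.
A satisfying assignment exists.

Satisfiable.


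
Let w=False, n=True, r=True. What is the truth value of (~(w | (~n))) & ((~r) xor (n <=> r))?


Substitute w=False, n=True, r=True:
~n = False
w | (~n) = False | False = False
~(w | (~n)) = True
~r = False
n <=> r = True <=> True = True
(~r) xor (n <=> r) = False xor True = True
(~(w | (~n))) & ((~r) xor (n <=> r)) = True & True = True

True


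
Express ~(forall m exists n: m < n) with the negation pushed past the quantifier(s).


Negation flips each quantifier (∀↔∃) and negates the inner predicate.
¬(forall m exists n: φ) = exists m forall n: ¬φ.

exists m forall n: ~(m < n)


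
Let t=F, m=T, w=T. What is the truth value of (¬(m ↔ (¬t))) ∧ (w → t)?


Substitute t=F, m=T, w=T:
¬t = T
m ↔ (¬t) = T ↔ T = T
¬(m ↔ (¬t)) = F
w → t = T → F = F
(¬(m ↔ (¬t))) ∧ (w → t) = F ∧ F = F

F


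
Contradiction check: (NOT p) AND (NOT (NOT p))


Truth table over {p}:
p | φ
-----
F | F
T | F
Every row is false.

Yes, it is a contradiction.


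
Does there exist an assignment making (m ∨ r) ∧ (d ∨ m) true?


Search for a satisfying assignment over {d, m, r}.
Try d=F, m=T, r=F: the formula evaluates to T.
A satisfying assignment exists.

Satisfiable.


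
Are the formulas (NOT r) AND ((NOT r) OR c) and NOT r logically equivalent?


Compare truth tables:
c | r | φ | ψ
-------------
F | F | T | T
T | F | T | T
F | T | F | F
T | T | F | F
The columns φ and ψ agree on every row.

Yes, they are logically equivalent.


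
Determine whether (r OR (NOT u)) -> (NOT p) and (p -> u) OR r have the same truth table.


Compare truth tables:
p | r | u | φ | ψ
-----------------
F | F | F | T | T
T | F | F | F | F
F | T | F | T | T
T | T | F | F | T
F | F | T | T | T
T | F | T | T | T
F | T | T | T | T
T | T | T | F | T
They differ at row 4 (p=T, r=T, u=F): φ=F but ψ=T.

No, they are not logically equivalent.


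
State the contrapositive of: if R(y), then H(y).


The contrapositive of (P → Q) is (¬Q → ¬P); it is logically equivalent to the original.
Here P = 'R(y)' and Q = 'H(y)'.

If not (H(y)), then not (R(y)).


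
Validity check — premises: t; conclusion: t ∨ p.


This matches the form of disjunction introduction: the conclusion follows in every model of the premises.

Valid.


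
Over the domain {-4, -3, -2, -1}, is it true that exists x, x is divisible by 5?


Evaluate the predicate on each element: -4:False, -3:False, -2:False, -1:False.
No element satisfies the predicate.

False


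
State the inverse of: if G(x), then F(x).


The inverse of (P → Q) is (¬P → ¬Q). It is equivalent to the converse, not to the original.
Here P = 'G(x)' and Q = 'F(x)'.

If not (G(x)), then not (F(x)).


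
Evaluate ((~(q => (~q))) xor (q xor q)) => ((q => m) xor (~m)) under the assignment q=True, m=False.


Substitute q=True, m=False:
~q = False
q => (~q) = True => False = False
~(q => (~q)) = True
q xor q = True xor True = False
(~(q => (~q))) xor (q xor q) = True xor False = True
q => m = True => False = False
~m = True
(q => m) xor (~m) = False xor True = True
((~(q => (~q))) xor (q xor q)) => ((q => m) xor (~m)) = True => True = True

True


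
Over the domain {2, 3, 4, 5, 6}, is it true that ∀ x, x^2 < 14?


Evaluate the predicate on each element: 2:T, 3:T, 4:F, 5:F, 6:F.
Counterexample x = 4 fails the predicate.

F


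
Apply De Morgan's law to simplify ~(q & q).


De Morgan: the negation of a conjunction is the disjunction of the negations.
Distribute ~ across &, flipping it to |, and negate each literal.

(~q) | (~q)


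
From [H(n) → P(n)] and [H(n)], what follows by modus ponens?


Modus ponens: from (P → Q) and P, infer Q.
P = 'H(n)' is asserted, and P → Q holds, so Q follows.

P(n).


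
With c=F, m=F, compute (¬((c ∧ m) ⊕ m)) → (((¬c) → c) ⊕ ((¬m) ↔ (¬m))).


Substitute c=F, m=F:
c ∧ m = F ∧ F = F
(c ∧ m) ⊕ m = F ⊕ F = F
¬((c ∧ m) ⊕ m) = T
¬c = T
(¬c) → c = T → F = F
¬m = T
¬m = T
(¬m) ↔ (¬m) = T ↔ T = T
((¬c) → c) ⊕ ((¬m) ↔ (¬m)) = F ⊕ T = T
(¬((c ∧ m) ⊕ m)) → (((¬c) → c) ⊕ ((¬m) ↔ (¬m))) = T → T = T

T


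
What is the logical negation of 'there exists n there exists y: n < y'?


Negation flips each quantifier (∀↔∃) and negates the inner predicate.
¬(there exists n there exists y: φ) = for all n for all y: ¬φ.

for all n for all y: NOT(n < y)


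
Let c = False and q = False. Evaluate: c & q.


Conjunction is true only when both operands are true.
Substitute: c=False, q=False.
False & False evaluates to False.

False


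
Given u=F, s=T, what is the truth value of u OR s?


Disjunction is false only when both operands are false.
Substitute: u=F, s=T.
F OR T evaluates to T.

T


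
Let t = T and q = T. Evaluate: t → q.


Implication is false only when antecedent is true and consequent is false.
Substitute: t=T, q=T.
T → T evaluates to T.

T


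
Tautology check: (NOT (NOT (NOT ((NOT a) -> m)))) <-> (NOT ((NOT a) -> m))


Build the truth table over {a, m}:
a | m | φ
---------
F | F | T
T | F | T
F | T | T
T | T | T
Every row evaluates to true.

Yes, it is a tautology.


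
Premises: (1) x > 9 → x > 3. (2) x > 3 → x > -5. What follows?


Hypothetical syllogism: from (P → Q) and (Q → R), infer (P → R).
Chain the two implications through the shared middle term 'x > 3'.

x > 9 → x > -5


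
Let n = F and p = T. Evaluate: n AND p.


Conjunction is true only when both operands are true.
Substitute: n=F, p=T.
F AND T evaluates to F.

F


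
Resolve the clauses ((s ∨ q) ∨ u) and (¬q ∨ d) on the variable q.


The clauses contain complementary literals q and ¬q.
Resolution eliminates this pair and disjoins the remaining literals (merging duplicates).

((u ∨ s) ∨ d)


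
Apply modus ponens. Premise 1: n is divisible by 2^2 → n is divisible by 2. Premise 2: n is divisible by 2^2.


Modus ponens: from (P → Q) and P, infer Q.
P = 'n is divisible by 2^2' is asserted, and P → Q holds, so Q follows.

n is divisible by 2.


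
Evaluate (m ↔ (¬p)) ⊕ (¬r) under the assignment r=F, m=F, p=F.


Substitute r=F, m=F, p=F:
¬p = T
m ↔ (¬p) = F ↔ T = F
¬r = T
(m ↔ (¬p)) ⊕ (¬r) = F ⊕ T = T

T


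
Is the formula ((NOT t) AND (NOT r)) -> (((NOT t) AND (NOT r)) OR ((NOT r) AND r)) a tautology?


Build the truth table over {r, t}:
r | t | φ
---------
F | F | T
T | F | T
F | T | T
T | T | T
Every row evaluates to true.

Yes, it is a tautology.


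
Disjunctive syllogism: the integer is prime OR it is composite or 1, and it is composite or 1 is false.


Disjunctive syllogism: from (P ∨ Q) and ¬P, infer Q.
One disjunct, 'it is composite or 1', is ruled out; the other must hold.

the integer is prime


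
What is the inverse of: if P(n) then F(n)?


The inverse of (P → Q) is (¬P → ¬Q). It is equivalent to the converse, not to the original.
Here P = 'P(n)' and Q = 'F(n)'.

If not (P(n)), then not (F(n)).


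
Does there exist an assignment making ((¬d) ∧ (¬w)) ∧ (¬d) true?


Search for a satisfying assignment over {d, w}.
Try d=F, w=F: the formula evaluates to T.
A satisfying assignment exists.

Satisfiable.


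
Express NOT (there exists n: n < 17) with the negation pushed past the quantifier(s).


¬(for all x: φ) = there exists x: ¬φ, and ¬(there exists x: φ) = for all x: ¬φ.
Apply to the existential statement.

for all n: NOT(n < 17)


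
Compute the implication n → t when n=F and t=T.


Implication is false only when antecedent is true and consequent is false.
Substitute: n=F, t=T.
F → T evaluates to T.

T
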